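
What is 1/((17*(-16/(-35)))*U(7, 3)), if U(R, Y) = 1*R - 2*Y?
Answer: 35/272 ≈ 0.12868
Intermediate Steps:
U(R, Y) = R - 2*Y
1/((17*(-16/(-35)))*U(7, 3)) = 1/((17*(-16/(-35)))*(7 - 2*3)) = 1/((17*(-16*(-1/35)))*(7 - 6)) = 1/((17*(16/35))*1) = 1/((272/35)*1) = 1/(272/35) = 35/272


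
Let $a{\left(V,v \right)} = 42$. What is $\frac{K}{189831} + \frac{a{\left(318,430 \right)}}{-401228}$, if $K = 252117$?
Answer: $\frac{16858071129}{12694252078} \approx 1.328$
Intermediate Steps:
$\frac{K}{189831} + \frac{a{\left(318,430 \right)}}{-401228} = \frac{252117}{189831} + \frac{42}{-401228} = 252117 \cdot \frac{1}{189831} + 42 \left(- \frac{1}{401228}\right) = \frac{84039}{63277} - \frac{21}{200614} = \frac{16858071129}{12694252078}$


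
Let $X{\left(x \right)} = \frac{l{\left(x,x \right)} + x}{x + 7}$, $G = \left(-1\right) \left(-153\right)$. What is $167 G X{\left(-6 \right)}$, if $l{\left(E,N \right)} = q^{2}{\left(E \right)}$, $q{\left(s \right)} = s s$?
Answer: $32960790$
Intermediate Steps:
$q{\left(s \right)} = s^{2}$
$G = 153$
$l{\left(E,N \right)} = E^{4}$ ($l{\left(E,N \right)} = \left(E^{2}\right)^{2} = E^{4}$)
$X{\left(x \right)} = \frac{x + x^{4}}{7 + x}$ ($X{\left(x \right)} = \frac{x^{4} + x}{x + 7} = \frac{x + x^{4}}{7 + x}$)
$167 G X{\left(-6 \right)} = 167 \cdot 153 \frac{-6 + \left(-6\right)^{4}}{7 - 6} = 25551 \frac{-6 + 1296}{1} = 25551 \cdot 1 \cdot 1290 = 25551 \cdot 1290 = 32960790$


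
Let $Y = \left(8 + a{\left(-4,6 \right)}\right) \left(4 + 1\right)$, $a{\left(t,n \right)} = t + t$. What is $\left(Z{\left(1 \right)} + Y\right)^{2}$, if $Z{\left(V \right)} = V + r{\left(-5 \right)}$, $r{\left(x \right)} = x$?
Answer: $16$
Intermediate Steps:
$a{\left(t,n \right)} = 2 t$
$Y = 0$ ($Y = \left(8 + 2 \left(-4\right)\right) \left(4 + 1\right) = \left(8 - 8\right) 5 = 0 \cdot 5 = 0$)
$Z{\left(V \right)} = -5 + V$ ($Z{\left(V \right)} = V - 5 = -5 + V$)
$\left(Z{\left(1 \right)} + Y\right)^{2} = \left(\left(-5 + 1\right) + 0\right)^{2} = \left(-4 + 0\right)^{2} = \left(-4\right)^{2} = 16$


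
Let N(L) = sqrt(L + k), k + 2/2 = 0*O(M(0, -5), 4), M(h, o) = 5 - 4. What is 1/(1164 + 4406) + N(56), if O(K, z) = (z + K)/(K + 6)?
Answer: 1/5570 + sqrt(55) ≈ 7.4164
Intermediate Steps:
M(h, o) = 1
O(K, z) = (K + z)/(6 + K)
k = -1 (k = -1 + 0*((1 + 4)/(6 + 1)) = -1 + 0*(5/7) = -1 + 0 = -1)
N(L) = sqrt(-1 + L) (N(L) = sqrt(L - 1) = sqrt(-1 + L))
1/(1164 + 4406) + N(56) = 1/(1164 + 4406) + sqrt(-1 + 56) = 1/5570 + sqrt(55)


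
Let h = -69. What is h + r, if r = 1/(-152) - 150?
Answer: -33289/152 ≈ -219.01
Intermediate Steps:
r = -22801/152 (r = -1/152 - 150 = -22801/152 ≈ -150.01)
h + r = -69 - 22801/152 = -33289/152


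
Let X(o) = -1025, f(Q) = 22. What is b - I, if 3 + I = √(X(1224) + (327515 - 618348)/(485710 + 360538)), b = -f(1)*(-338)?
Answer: 7439 - I*√183571296571546/423124 ≈ 7439.0 - 32.021*I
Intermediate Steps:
b = 7436 (b = -22*(-338) = -1*(-7436) = 7436)
I = -3 + I*√183571296571546/423124 (I = -3 + √(-1025 + (327515 - 618348)/(485710 + 360538)) = -3 + √(-1025 - 290833/846248) = -3 + √(-867695033/846248) = -3 + I*√183571296571546/423124 ≈ -3.0 + 32.021*I)
b - I = 7436 - (-3 + I*√183571296571546/423124) = 7436 + (3 - I*√183571296571546/423124) = 7439 - I*√183571296571546/423124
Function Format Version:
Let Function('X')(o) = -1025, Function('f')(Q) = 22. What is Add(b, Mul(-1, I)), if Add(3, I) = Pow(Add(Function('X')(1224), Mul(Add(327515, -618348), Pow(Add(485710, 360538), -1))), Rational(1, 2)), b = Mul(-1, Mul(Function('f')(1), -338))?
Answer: Add(7439, Mul(Rational(-1, 423124), I, Pow(183571296571546, Rational(1, 2)))) ≈ Add(7439.0, Mul(-32.021, I))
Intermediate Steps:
b = 7436 (b = Mul(-1, Mul(22, -338)) = Mul(-1, -7436) = 7436)
I = Add(-3, Mul(Rational(1, 423124), I, Pow(183571296571546, Rational(1, 2)))) (I = Add(-3, Pow(Add(-1025, Mul(Add(327515, -618348), Pow(Add(485710, 360538), -1))), Rational(1, 2))) = Add(-3, Pow(Add(-1025, Mul(-290833, Pow(846248, -1))), Rational(1, 2))) = Add(-3, Pow(Add(-1025, Mul(-290833, Rational(1, 846248))), Rational(1, 2))) = Add(-3, Pow(Add(-1025, Rational(-290833, 846248)), Rational(1, 2))) = Add(-3, Pow(Rational(-867695033, 846248), Rational(1, 2))) = Add(-3, Mul(Rational(1, 423124), I, Pow(183571296571546, Rational(1, 2)))) ≈ Add(-3.0000, Mul(32.021, I)))
Add(b, Mul(-1, I)) = Add(7436, Mul(-1, Add(-3, Mul(Rational(1, 423124), I, Pow(183571296571546, Rational(1, 2)))))) = Add(7436, Add(3, Mul(Rational(-1, 423124), I, Pow(183571296571546, Rational(1, 2))))) = Add(7439, Mul(Rational(-1, 423124), I, Pow(183571296571546, Rational(1, 2))))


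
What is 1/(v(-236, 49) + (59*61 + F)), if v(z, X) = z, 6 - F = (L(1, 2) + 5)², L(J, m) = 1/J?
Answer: 1/3333 ≈ 0.00030003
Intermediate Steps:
F = -30 (F = 6 - (1/1 + 5)² = 6 - (1 + 5)² = 6 - 1*6² = 6 - 1*36 = 6 - 36 = -30)
1/(v(-236, 49) + (59*61 + F)) = 1/(-236 + (59*61 - 30)) = 1/(-236 + (3599 - 30)) = 1/(-236 + 3569) = 1/3333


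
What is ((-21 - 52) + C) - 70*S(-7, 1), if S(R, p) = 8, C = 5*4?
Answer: -613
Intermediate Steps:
C = 20
((-21 - 52) + C) - 70*S(-7, 1) = ((-21 - 52) + 20) - 70*8 = (-73 + 20) - 560 = -53 - 560 = -613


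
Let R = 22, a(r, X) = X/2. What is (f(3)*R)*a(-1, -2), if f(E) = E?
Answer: -66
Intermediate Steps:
a(r, X) = X/2 (a(r, X) = X*(½) = X/2)
(f(3)*R)*a(-1, -2) = (3*22)*((½)*(-2)) = 66*(-1) = -66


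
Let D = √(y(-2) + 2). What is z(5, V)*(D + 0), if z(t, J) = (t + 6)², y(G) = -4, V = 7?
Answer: 121*I*√2 ≈ 171.12*I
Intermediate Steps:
z(t, J) = (6 + t)²
D = I*√2 (D = √(-4 + 2) = √(-2) = I*√2 ≈ 1.4142*I)
z(5, V)*(D + 0) = (6 + 5)²*(I*√2 + 0) = 11²*(I*√2) = 121*(I*√2) = 121*I*√2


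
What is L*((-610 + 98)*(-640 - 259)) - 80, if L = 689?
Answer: 317138352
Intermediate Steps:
L*((-610 + 98)*(-640 - 259)) - 80 = 689*((-610 + 98)*(-640 - 259)) - 80 = 689*(-512*(-899)) - 80 = 689*460288 - 80 = 317138432 - 80 = 317138352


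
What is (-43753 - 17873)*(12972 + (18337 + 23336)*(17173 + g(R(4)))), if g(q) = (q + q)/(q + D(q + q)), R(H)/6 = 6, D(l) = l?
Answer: -44105184843558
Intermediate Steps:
R(H) = 36 (R(H) = 6*6 = 36)
g(q) = ⅔ (g(q) = (q + q)/(q + (q + q)) = (2*q)/(q + 2*q) = (2*q)/((3*q)) = (2*q)*(1/(3*q)) = ⅔)
(-43753 - 17873)*(12972 + (18337 + 23336)*(17173 + g(R(4)))) = (-43753 - 17873)*(12972 + (18337 + 23336)*(17173 + ⅔)) = -61626*(12972 + 41673*(51521/3)) = -61626*(12972 + 715678211) = -61626*715691183 = -44105184843558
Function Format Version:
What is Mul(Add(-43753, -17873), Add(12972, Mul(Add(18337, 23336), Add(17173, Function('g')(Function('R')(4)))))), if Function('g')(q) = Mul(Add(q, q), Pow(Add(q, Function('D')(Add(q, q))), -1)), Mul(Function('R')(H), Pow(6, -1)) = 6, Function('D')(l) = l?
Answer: -44105184843558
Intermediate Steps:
Function('R')(H) = 36 (Function('R')(H) = Mul(6, 6) = 36)
Function('g')(q) = Rational(2, 3) (Function('g')(q) = Mul(Add(q, q), Pow(Add(q, Add(q, q)), -1)) = Mul(Mul(2, q), Pow(Add(q, Mul(2, q)), -1)) = Mul(Mul(2, q), Pow(Mul(3, q), -1)) = Mul(Mul(2, q), Mul(Rational(1, 3), Pow(q, -1))) = Rational(2, 3))
Mul(Add(-43753, -17873), Add(12972, Mul(Add(18337, 23336), Add(17173, Function('g')(Function('R')(4)))))) = Mul(Add(-43753, -17873), Add(12972, Mul(Add(18337, 23336), Add(17173, Rational(2, 3))))) = Mul(-61626, Add(12972, Mul(41673, Rational(51521, 3)))) = Mul(-61626, Add(12972, 715678211)) = Mul(-61626, 715691183) = -44105184843558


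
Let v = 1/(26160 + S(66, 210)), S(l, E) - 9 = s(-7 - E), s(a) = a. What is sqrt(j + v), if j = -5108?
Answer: I*sqrt(215016885930)/6488 ≈ 71.47*I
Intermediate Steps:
S(l, E) = 2 - E (S(l, E) = 9 + (-7 - E) = 2 - E)
v = 1/25952 (v = 1/(26160 + (2 - 1*210)) = 1/(26160 + (2 - 210)) = 1/(26160 - 208) = 1/25952 ≈ 3.8533e-5)
sqrt(j + v) = sqrt(-5108 + 1/25952) = sqrt(-132562815/25952) = I*sqrt(215016885930)/6488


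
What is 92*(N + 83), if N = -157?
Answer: -6808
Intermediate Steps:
92*(N + 83) = 92*(-157 + 83) = 92*(-74) = -6808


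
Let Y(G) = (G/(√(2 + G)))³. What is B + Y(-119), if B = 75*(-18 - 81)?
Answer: -7425 - 1685159*I*√13/4563 ≈ -7425.0 - 1331.6*I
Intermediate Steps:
Y(G) = G³/(2 + G)^(3/2) (Y(G) = (G/√(2 + G))³ = G³/(2 + G)^(3/2))
B = -7425 (B = 75*(-99) = -7425)
B + Y(-119) = -7425 + (-119)³/(2 - 119)^(3/2) = -7425 - 1685159*I*√13/4563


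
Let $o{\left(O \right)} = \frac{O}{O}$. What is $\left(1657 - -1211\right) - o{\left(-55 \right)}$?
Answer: $2867$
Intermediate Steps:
$o{\left(O \right)} = 1$
$\left(1657 - -1211\right) - o{\left(-55 \right)} = \left(1657 - -1211\right) - 1 = \left(1657 + 1211\right) - 1 = 2868 - 1 = 2867$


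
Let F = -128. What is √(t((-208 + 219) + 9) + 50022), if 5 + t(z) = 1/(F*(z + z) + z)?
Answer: 7*√265498401/510 ≈ 223.64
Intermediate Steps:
t(z) = -5 - 1/(255*z) (t(z) = -5 + 1/(-128*(z + z) + z) = -5 + 1/(-256*z + z) = -5 + 1/(-255*z) = -5 - 1/(255*z))
√(t((-208 + 219) + 9) + 50022) = √((-5 - 1/(255*((-208 + 219) + 9))) + 50022) = √((-5 - 1/(255*(11 + 9))) + 50022) = √((-5 - 1/255/20) + 50022) = √((-5 - 1/255*1/20) + 50022) = √((-5 - 1/5100) + 50022) = √(-25501/5100 + 50022) = √(255086699/5100) = 7*√265498401/510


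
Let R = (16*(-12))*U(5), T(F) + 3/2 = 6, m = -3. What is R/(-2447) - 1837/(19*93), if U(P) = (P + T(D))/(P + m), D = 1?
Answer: -2883635/4323849 ≈ -0.66691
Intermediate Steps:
T(F) = 9/2 (T(F) = -3/2 + 6 = 9/2)
U(P) = (9/2 + P)/(-3 + P) (U(P) = (P + 9/2)/(P - 3) = (9/2 + P)/(-3 + P))
R = -912 (R = (16*(-12))*((9/2 + 5)/(-3 + 5)) = -192*19/(2*2) = -96*19/2 = -192*19/4 = -912)
R/(-2447) - 1837/(19*93) = -912/(-2447) - 1837/(19*93) = -912*(-1/2447) - 1837/1767 = 912/2447 - 1837*1/1767 = 912/2447 - 1837/1767 = -2883635/4323849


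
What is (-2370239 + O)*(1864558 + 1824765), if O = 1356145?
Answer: -3741320318362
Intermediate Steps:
(-2370239 + O)*(1864558 + 1824765) = (-2370239 + 1356145)*(1864558 + 1824765) = -1014094*3689323 = -3741320318362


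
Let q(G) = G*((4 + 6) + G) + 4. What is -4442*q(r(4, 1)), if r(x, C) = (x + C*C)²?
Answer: -3904518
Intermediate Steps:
r(x, C) = (x + C²)²
q(G) = 4 + G*(10 + G) (q(G) = G*(10 + G) + 4 = 4 + G*(10 + G))
-4442*q(r(4, 1)) = -4442*(4 + ((4 + 1²)²)² + 10*(4 + 1²)²) = -4442*(4 + ((4 + 1)²)² + 10*(4 + 1)²) = -4442*(4 + (5²)² + 10*5²) = -4442*(4 + 25² + 10*25) = -4442*(4 + 625 + 250) = -4442*879 = -3904518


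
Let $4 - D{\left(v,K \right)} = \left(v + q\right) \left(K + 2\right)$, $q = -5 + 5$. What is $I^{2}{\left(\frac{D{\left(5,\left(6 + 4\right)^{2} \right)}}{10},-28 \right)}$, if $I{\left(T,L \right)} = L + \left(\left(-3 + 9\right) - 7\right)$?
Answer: $841$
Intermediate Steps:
$q = 0$
$D{\left(v,K \right)} = 4 - v \left(2 + K\right)$ ($D{\left(v,K \right)} = 4 - \left(v + 0\right) \left(K + 2\right) = 4 - v \left(2 + K\right)$)
$I{\left(T,L \right)} = -1 + L$ ($I{\left(T,L \right)} = L + \left(6 - 7\right) = L - 1 = -1 + L$)
$I^{2}{\left(\frac{D{\left(5,\left(6 + 4\right)^{2} \right)}}{10},-28 \right)} = \left(-1 - 28\right)^{2} = \left(-29\right)^{2} = 841$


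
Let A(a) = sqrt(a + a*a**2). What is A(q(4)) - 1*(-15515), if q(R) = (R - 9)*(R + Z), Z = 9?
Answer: 15515 + I*sqrt(274690) ≈ 15515.0 + 524.11*I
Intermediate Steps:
q(R) = (-9 + R)*(9 + R) (q(R) = (R - 9)*(R + 9) = (-9 + R)*(9 + R))
A(a) = sqrt(a + a**3)
A(q(4)) - 1*(-15515) = sqrt((-81 + 4**2) + (-81 + 4**2)**3) - 1*(-15515) = sqrt((-81 + 16) + (-81 + 16)**3) + 15515 = sqrt(-65 + (-65)**3) + 15515 = sqrt(-65 - 274625) + 15515 = sqrt(-274690) + 15515 = I*sqrt(274690) + 15515 = 15515 + I*sqrt(274690)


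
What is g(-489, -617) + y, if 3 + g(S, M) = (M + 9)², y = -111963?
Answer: 257698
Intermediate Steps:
g(S, M) = -3 + (9 + M)² (g(S, M) = -3 + (M + 9)² = -3 + (9 + M)²)
g(-489, -617) + y = (-3 + (9 - 617)²) - 111963 = (-3 + (-608)²) - 111963 = (-3 + 369664) - 111963 = 369661 - 111963 = 257698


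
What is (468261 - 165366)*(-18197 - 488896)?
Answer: -153595934235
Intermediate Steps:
(468261 - 165366)*(-18197 - 488896) = 302895*(-507093) = -153595934235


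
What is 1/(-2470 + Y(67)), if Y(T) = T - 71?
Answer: -1/2474 ≈ -0.00040420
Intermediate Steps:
Y(T) = -71 + T
1/(-2470 + Y(67)) = 1/(-2470 + (-71 + 67)) = 1/(-2470 - 4) = 1/(-2474) = -1/2474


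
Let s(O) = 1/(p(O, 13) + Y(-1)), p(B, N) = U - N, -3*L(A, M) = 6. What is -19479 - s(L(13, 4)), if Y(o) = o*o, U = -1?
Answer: -253226/13 ≈ -19479.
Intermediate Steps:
L(A, M) = -2 (L(A, M) = -⅓*6 = -2)
Y(o) = o²
p(B, N) = -1 - N
s(O) = -1/13 (s(O) = 1/((-1 - 1*13) + (-1)²) = 1/((-1 - 13) + 1) = 1/(-14 + 1) = 1/(-13) = -1/13)
-19479 - s(L(13, 4)) = -19479 - 1*(-1/13) = -19479 + 1/13 = -253226/13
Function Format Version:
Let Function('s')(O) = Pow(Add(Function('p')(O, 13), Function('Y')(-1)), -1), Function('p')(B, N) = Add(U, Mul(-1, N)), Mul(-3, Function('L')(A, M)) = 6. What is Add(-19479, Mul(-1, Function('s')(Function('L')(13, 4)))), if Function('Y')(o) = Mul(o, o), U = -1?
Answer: Rational(-253226, 13) ≈ -19479.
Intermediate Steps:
Function('L')(A, M) = -2 (Function('L')(A, M) = Mul(Rational(-1, 3), 6) = -2)
Function('Y')(o) = Pow(o, 2)
Function('p')(B, N) = Add(-1, Mul(-1, N))
Function('s')(O) = Rational(-1, 13) (Function('s')(O) = Pow(Add(Add(-1, Mul(-1, 13)), Pow(-1, 2)), -1) = Pow(Add(Add(-1, -13), 1), -1) = Pow(Add(-14, 1), -1) = Pow(-13, -1) = Rational(-1, 13))
Add(-19479, Mul(-1, Function('s')(Function('L')(13, 4)))) = Add(-19479, Mul(-1, Rational(-1, 13))) = Add(-19479, Rational(1, 13)) = Rational(-253226, 13)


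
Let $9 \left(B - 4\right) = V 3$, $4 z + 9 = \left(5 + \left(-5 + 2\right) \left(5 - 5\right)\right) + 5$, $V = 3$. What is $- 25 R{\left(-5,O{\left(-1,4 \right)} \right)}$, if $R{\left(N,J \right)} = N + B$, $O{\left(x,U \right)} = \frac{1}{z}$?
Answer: $0$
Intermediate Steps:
$z = \frac{1}{4}$ ($z = - \frac{9}{4} + \frac{\left(5 + \left(-5 + 2\right) \left(5 - 5\right)\right) + 5}{4} = - \frac{9}{4} + \frac{\left(5 - 0\right) + 5}{4} = - \frac{9}{4} + \frac{\left(5 + 0\right) + 5}{4} = - \frac{9}{4} + \frac{5 + 5}{4} = - \frac{9}{4} + \frac{1}{4} \cdot 10 = - \frac{9}{4} + \frac{5}{2} = \frac{1}{4} \approx 0.25$)
$B = 5$ ($B = 4 + \frac{3 \cdot 3}{9} = 4 + \frac{1}{9} \cdot 9 = 4 + 1 = 5$)
$O{\left(x,U \right)} = 4$ ($O{\left(x,U \right)} = \frac{1}{\frac{1}{4}} = 4$)
$R{\left(N,J \right)} = 5 + N$ ($R{\left(N,J \right)} = N + 5 = 5 + N$)
$- 25 R{\left(-5,O{\left(-1,4 \right)} \right)} = - 25 \left(5 - 5\right) = \left(-25\right) 0 = 0$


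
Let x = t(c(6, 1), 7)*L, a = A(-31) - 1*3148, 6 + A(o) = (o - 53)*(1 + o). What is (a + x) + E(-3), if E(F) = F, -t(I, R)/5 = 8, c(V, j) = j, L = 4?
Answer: -797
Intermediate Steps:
A(o) = -6 + (1 + o)*(-53 + o) (A(o) = -6 + (o - 53)*(1 + o) = -6 + (-53 + o)*(1 + o) = -6 + (1 + o)*(-53 + o))
t(I, R) = -40 (t(I, R) = -5*8 = -40)
a = -634 (a = (-59 + (-31)² - 52*(-31)) - 1*3148 = (-59 + 961 + 1612) - 3148 = 2514 - 3148 = -634)
x = -160 (x = -40*4 = -160)
(a + x) + E(-3) = (-634 - 160) - 3 = -794 - 3 = -797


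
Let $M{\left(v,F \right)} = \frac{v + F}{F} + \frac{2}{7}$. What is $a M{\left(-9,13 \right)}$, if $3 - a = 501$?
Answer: $- \frac{26892}{91} \approx -295.52$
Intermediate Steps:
$M{\left(v,F \right)} = \frac{2}{7} + \frac{F + v}{F}$ ($M{\left(v,F \right)} = \frac{F + v}{F} + 2 \cdot \frac{1}{7} = \frac{F + v}{F} + \frac{2}{7} = \frac{2}{7} + \frac{F + v}{F}$)
$a = -498$ ($a = 3 - 501 = -498$)
$a M{\left(-9,13 \right)} = - 498 \left(\frac{9}{7} - \frac{9}{13}\right) = \left(-498\right) \frac{54}{91} = - \frac{26892}{91}$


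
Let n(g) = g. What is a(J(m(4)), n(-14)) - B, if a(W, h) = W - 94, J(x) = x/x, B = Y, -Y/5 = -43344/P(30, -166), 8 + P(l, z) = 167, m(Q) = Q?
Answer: -77169/53 ≈ -1456.0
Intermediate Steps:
P(l, z) = 159 (P(l, z) = -8 + 167 = 159)
Y = 72240/53 (Y = -(-216720)/159 = -5*(-14448/53) = 72240/53 ≈ 1363.0)
B = 72240/53 ≈ 1363.0
J(x) = 1
a(W, h) = -94 + W
a(J(m(4)), n(-14)) - B = (-94 + 1) - 1*72240/53 = -93 - 72240/53 = -77169/53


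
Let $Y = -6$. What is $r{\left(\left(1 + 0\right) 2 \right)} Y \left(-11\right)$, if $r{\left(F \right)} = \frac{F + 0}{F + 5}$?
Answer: $\frac{132}{7} \approx 18.857$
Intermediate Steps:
$r{\left(F \right)} = \frac{F}{5 + F}$
$r{\left(\left(1 + 0\right) 2 \right)} Y \left(-11\right) = \frac{\left(1 + 0\right) 2}{5 + \left(1 + 0\right) 2} \left(-6\right) \left(-11\right) = \frac{1 \cdot 2}{5 + 1 \cdot 2} \left(-6\right) \left(-11\right) = \frac{2}{5 + 2} \left(-6\right) \left(-11\right) = \frac{2}{7} \left(-6\right) \left(-11\right) = \left(- \frac{12}{7}\right) \left(-11\right) = \frac{132}{7}$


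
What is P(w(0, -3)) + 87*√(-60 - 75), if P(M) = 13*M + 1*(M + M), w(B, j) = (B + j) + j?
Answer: -90 + 261*I*√15 ≈ -90.0 + 1010.8*I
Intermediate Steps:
w(B, j) = B + 2*j
P(M) = 15*M (P(M) = 13*M + 1*(2*M) = 13*M + 2*M = 15*M)
P(w(0, -3)) + 87*√(-60 - 75) = 15*(0 + 2*(-3)) + 87*√(-60 - 75) = 15*(0 - 6) + 87*√(-135) = 15*(-6) + 87*(3*I*√15) = -90 + 261*I*√15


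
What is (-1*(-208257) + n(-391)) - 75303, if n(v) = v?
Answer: 132563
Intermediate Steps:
(-1*(-208257) + n(-391)) - 75303 = (-1*(-208257) - 391) - 75303 = (208257 - 391) - 75303 = 207866 - 75303 = 132563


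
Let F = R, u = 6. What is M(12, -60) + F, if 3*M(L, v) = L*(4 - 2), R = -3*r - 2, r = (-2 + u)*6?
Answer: -66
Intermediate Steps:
r = 24 (r = (-2 + 6)*6 = 4*6 = 24)
R = -74 (R = -3*24 - 2 = -72 - 2 = -74)
F = -74
M(L, v) = 2*L/3 (M(L, v) = (L*(4 - 2))/3 = (L*2)/3 = (2*L)/3 = 2*L/3)
M(12, -60) + F = (⅔)*12 - 74 = 8 - 74 = -66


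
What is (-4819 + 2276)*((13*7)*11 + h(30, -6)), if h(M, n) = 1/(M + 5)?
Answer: -89096548/35 ≈ -2.5456e+6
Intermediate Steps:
h(M, n) = 1/(5 + M)
(-4819 + 2276)*((13*7)*11 + h(30, -6)) = (-4819 + 2276)*((13*7)*11 + 1/(5 + 30)) = -2543*(91*11 + 1/35) = -2543*(1001 + 1/35) = -2543*35036/35 = -89096548/35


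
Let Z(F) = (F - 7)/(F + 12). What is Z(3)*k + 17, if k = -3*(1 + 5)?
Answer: 109/5 ≈ 21.800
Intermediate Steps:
k = -18 (k = -3*6 = -18)
Z(F) = (-7 + F)/(12 + F)
Z(3)*k + 17 = ((-7 + 3)/(12 + 3))*(-18) + 17 = (-4/15)*(-18) + 17 = ((1/15)*(-4))*(-18) + 17 = -4/15*(-18) + 17 = 24/5 + 17 = 109/5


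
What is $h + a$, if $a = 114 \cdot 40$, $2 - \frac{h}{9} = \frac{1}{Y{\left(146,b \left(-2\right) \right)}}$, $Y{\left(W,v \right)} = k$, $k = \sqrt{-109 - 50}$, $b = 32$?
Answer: $4578 + \frac{3 i \sqrt{159}}{53} \approx 4578.0 + 0.71375 i$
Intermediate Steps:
$k = i \sqrt{159}$ ($k = \sqrt{-159} = i \sqrt{159} \approx 12.61 i$)
$Y{\left(W,v \right)} = i \sqrt{159}$
$h = 18 + \frac{3 i \sqrt{159}}{53}$ ($h = 18 - \frac{9}{i \sqrt{159}} = 18 - 9 \left(- \frac{i \sqrt{159}}{159}\right) = 18 + \frac{3 i \sqrt{159}}{53} \approx 18.0 + 0.71375 i$)
$a = 4560$
$h + a = \left(18 + \frac{3 i \sqrt{159}}{53}\right) + 4560 = 4578 + \frac{3 i \sqrt{159}}{53}$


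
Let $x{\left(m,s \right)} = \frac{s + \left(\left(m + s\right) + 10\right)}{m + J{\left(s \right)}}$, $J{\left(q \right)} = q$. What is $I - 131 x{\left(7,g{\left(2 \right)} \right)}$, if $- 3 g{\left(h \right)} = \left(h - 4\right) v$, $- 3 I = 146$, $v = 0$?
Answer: $- \frac{7703}{21} \approx -366.81$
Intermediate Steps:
$I = - \frac{146}{3}$ ($I = \left(- \frac{1}{3}\right) 146 = - \frac{146}{3} \approx -48.667$)
$g{\left(h \right)} = 0$ ($g{\left(h \right)} = - \frac{\left(h - 4\right) 0}{3} = - \frac{\left(-4 + h\right) 0}{3} = \left(- \frac{1}{3}\right) 0 = 0$)
$x{\left(m,s \right)} = \frac{10 + m + 2 s}{m + s}$ ($x{\left(m,s \right)} = \frac{s + \left(\left(m + s\right) + 10\right)}{m + s} = \frac{s + \left(10 + m + s\right)}{m + s} = \frac{10 + m + 2 s}{m + s}$)
$I - 131 x{\left(7,g{\left(2 \right)} \right)} = - \frac{146}{3} - 131 \frac{10 + 7 + 2 \cdot 0}{7 + 0} = - \frac{146}{3} - 131 \frac{10 + 7 + 0}{7} = - \frac{146}{3} - 131 \cdot \frac{1}{7} \cdot 17 = - \frac{146}{3} - \frac{2227}{7} = - \frac{7703}{21}$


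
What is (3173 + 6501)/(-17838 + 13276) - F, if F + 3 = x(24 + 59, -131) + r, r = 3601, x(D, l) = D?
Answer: -8401198/2281 ≈ -3683.1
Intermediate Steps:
F = 3681 (F = -3 + ((24 + 59) + 3601) = -3 + (83 + 3601) = -3 + 3684 = 3681)
(3173 + 6501)/(-17838 + 13276) - F = (3173 + 6501)/(-17838 + 13276) - 1*3681 = 9674/(-4562) - 3681 = 9674*(-1/4562) - 3681 = -4837/2281 - 3681 = -8401198/2281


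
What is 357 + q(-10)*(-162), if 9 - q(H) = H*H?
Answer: 15099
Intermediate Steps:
q(H) = 9 - H² (q(H) = 9 - H*H = 9 - H²)
357 + q(-10)*(-162) = 357 + (9 - 1*(-10)²)*(-162) = 357 + (9 - 1*100)*(-162) = 357 + (9 - 100)*(-162) = 357 - 91*(-162) = 357 + 14742 = 15099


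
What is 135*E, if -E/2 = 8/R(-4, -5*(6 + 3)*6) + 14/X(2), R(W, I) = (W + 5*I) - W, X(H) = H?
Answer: -9442/5 ≈ -1888.4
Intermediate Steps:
R(W, I) = 5*I
E = -9442/675 (E = -2*(8/((5*(-5*(6 + 3)*6))) + 14/2) = -2*(8/((5*(-45*6))) + 14*(½)) = -2*(8/((5*(-5*54))) + 7) = -2*(8/((5*(-270))) + 7) = -2*(8/(-1350) + 7) = -2*(8*(-1/1350) + 7) = -2*(-4/675 + 7) = -2*4721/675 = -9442/675 ≈ -13.988)
135*E = 135*(-9442/675) = -9442/5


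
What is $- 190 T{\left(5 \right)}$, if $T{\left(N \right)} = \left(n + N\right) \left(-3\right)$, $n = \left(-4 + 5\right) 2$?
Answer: $3990$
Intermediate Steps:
$n = 2$ ($n = 1 \cdot 2 = 2$)
$T{\left(N \right)} = -6 - 3 N$ ($T{\left(N \right)} = \left(2 + N\right) \left(-3\right) = -6 - 3 N$)
$- 190 T{\left(5 \right)} = - 190 \left(-6 - 15\right) = \left(-190\right) \left(-21\right) = 3990$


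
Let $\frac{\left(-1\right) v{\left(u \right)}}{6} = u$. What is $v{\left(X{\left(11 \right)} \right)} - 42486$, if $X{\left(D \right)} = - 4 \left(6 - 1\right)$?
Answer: $-42366$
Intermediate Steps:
$X{\left(D \right)} = -20$ ($X{\left(D \right)} = \left(-4\right) 5 = -20$)
$v{\left(u \right)} = - 6 u$
$v{\left(X{\left(11 \right)} \right)} - 42486 = \left(-6\right) \left(-20\right) - 42486 = 120 - 42486 = -42366$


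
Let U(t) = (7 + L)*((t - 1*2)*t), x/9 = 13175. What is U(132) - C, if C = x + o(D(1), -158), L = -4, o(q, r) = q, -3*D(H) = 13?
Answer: -201272/3 ≈ -67091.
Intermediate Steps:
D(H) = -13/3 (D(H) = -⅓*13 = -13/3)
x = 118575 (x = 9*13175 = 118575)
U(t) = 3*t*(-2 + t) (U(t) = (7 - 4)*((t - 1*2)*t) = 3*((t - 2)*t) = 3*((-2 + t)*t) = 3*(t*(-2 + t)) = 3*t*(-2 + t))
C = 355712/3 (C = 118575 - 13/3 = 355712/3 ≈ 1.1857e+5)
U(132) - C = 3*132*(-2 + 132) - 1*355712/3 = 3*132*130 - 355712/3 = 51480 - 355712/3 = -201272/3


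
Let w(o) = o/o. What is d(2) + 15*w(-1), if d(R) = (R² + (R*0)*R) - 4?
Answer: 15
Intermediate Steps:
w(o) = 1
d(R) = -4 + R² (d(R) = (R² + 0*R) - 4 = (R² + 0) - 4 = R² - 4 = -4 + R²)
d(2) + 15*w(-1) = (-4 + 2²) + 15*1 = (-4 + 4) + 15 = 0 + 15 = 15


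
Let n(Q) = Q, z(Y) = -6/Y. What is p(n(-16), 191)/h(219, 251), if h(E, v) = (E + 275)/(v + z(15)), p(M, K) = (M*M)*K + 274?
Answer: 6161001/247 ≈ 24943.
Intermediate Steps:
p(M, K) = 274 + K*M² (p(M, K) = M²*K + 274 = K*M² + 274 = 274 + K*M²)
h(E, v) = (275 + E)/(-⅖ + v) (h(E, v) = (E + 275)/(v - 6/15) = (275 + E)/(v - 6*1/15) = (275 + E)/(v - ⅖) = (275 + E)/(-⅖ + v))
p(n(-16), 191)/h(219, 251) = (274 + 191*(-16)²)/((5*(275 + 219)/(-2 + 5*251))) = (274 + 191*256)/((5*494/(-2 + 1255))) = (274 + 48896)/((5*494/1253)) = 49170/((5*(1/1253)*494)) = 49170/(2470/1253) = 49170*(1253/2470) = 6161001/247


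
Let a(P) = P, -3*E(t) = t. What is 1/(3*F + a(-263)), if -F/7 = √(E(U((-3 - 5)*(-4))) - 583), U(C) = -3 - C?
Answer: I/(-263*I + 7*√5142) ≈ -0.00081899 + 0.0015631*I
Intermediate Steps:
E(t) = -t/3
F = -7*I*√5142/3 (F = -7*√(-(-3 - (-3 - 5)*(-4))/3 - 583) = -7*√(-(-3 - (-8)*(-4))/3 - 583) = -7*√(-(-3 - 1*32)/3 - 583) = -7*√(-(-3 - 32)/3 - 583) = -7*√(-⅓*(-35) - 583) = -7*√(35/3 - 583) = -7*I*√5142/3 ≈ -167.32*I)
1/(3*F + a(-263)) = 1/(3*(-7*I*√5142/3) - 263) = 1/(-7*I*√5142 - 263) = 1/(-263 - 7*I*√5142)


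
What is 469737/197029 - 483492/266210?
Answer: 2127624393/3746506435 ≈ 0.56790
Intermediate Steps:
469737/197029 - 483492/266210 = 469737*(1/197029) - 483492*1/266210 = 469737/197029 - 241746/133105 = 2127624393/3746506435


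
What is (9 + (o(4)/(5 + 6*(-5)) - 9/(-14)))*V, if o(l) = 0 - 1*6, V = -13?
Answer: -44967/350 ≈ -128.48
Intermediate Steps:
o(l) = -6 (o(l) = 0 - 6 = -6)
(9 + (o(4)/(5 + 6*(-5)) - 9/(-14)))*V = (9 + (-6/(5 + 6*(-5)) - 9/(-14)))*(-13) = (9 + (-6/(5 - 30) - 9*(-1/14)))*(-13) = (9 + (-6/(-25) + 9/14))*(-13) = (9 + (-6*(-1/25) + 9/14))*(-13) = (9 + (6/25 + 9/14))*(-13) = (9 + 309/350)*(-13) = (3459/350)*(-13) = -44967/350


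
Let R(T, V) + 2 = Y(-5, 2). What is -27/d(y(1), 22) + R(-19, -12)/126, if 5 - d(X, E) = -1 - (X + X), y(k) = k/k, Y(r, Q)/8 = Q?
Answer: -235/72 ≈ -3.2639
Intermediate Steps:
Y(r, Q) = 8*Q
y(k) = 1
R(T, V) = 14 (R(T, V) = -2 + 8*2 = -2 + 16 = 14)
d(X, E) = 6 + 2*X (d(X, E) = 5 - (-1 - (X + X)) = 5 - (-1 - 2*X) = 5 + (1 + 2*X) = 6 + 2*X)
-27/d(y(1), 22) + R(-19, -12)/126 = -27/(6 + 2*1) + 14/126 = -27/(6 + 2) + 14*(1/126) = -27/8 + 1/9 = -235/72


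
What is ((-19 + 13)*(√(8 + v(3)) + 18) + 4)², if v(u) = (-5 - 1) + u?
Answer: 10996 + 1248*√5 ≈ 13787.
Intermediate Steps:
v(u) = -6 + u
((-19 + 13)*(√(8 + v(3)) + 18) + 4)² = ((-19 + 13)*(√(8 + (-6 + 3)) + 18) + 4)² = (-6*(√(8 - 3) + 18) + 4)² = (-6*(√5 + 18) + 4)² = (-6*(18 + √5) + 4)² = ((-108 - 6*√5) + 4)² = (-104 - 6*√5)²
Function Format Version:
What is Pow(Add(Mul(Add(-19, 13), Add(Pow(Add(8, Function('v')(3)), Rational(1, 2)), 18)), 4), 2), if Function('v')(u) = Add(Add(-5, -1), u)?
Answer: Add(10996, Mul(1248, Pow(5, Rational(1, 2)))) ≈ 13787.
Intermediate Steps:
Function('v')(u) = Add(-6, u)
Pow(Add(Mul(Add(-19, 13), Add(Pow(Add(8, Function('v')(3)), Rational(1, 2)), 18)), 4), 2) = Pow(Add(Mul(Add(-19, 13), Add(Pow(Add(8, Add(-6, 3)), Rational(1, 2)), 18)), 4), 2) = Pow(Add(Mul(-6, Add(Pow(Add(8, -3), Rational(1, 2)), 18)), 4), 2) = Pow(Add(Mul(-6, Add(Pow(5, Rational(1, 2)), 18)), 4), 2) = Pow(Add(Mul(-6, Add(18, Pow(5, Rational(1, 2)))), 4), 2) = Pow(Add(Add(-108, Mul(-6, Pow(5, Rational(1, 2)))), 4), 2) = Pow(Add(-104, Mul(-6, Pow(5, Rational(1, 2)))), 2)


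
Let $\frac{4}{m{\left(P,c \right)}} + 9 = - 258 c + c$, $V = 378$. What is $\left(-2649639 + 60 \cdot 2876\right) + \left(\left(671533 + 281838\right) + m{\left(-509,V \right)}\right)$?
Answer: $- \frac{148035850744}{97155} \approx -1.5237 \cdot 10^{6}$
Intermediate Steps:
$m{\left(P,c \right)} = \frac{4}{-9 - 257 c}$ ($m{\left(P,c \right)} = \frac{4}{-9 + \left(- 258 c + c\right)} = \frac{4}{-9 - 257 c}$)
$\left(-2649639 + 60 \cdot 2876\right) + \left(\left(671533 + 281838\right) + m{\left(-509,V \right)}\right) = \left(-2649639 + 60 \cdot 2876\right) + \left(\left(671533 + 281838\right) - \frac{4}{9 + 257 \cdot 378}\right) = \left(-2649639 + 172560\right) + \left(953371 - \frac{4}{9 + 97146}\right) = -2477079 + \left(953371 - \frac{4}{97155}\right) = -2477079 + \frac{92624759501}{97155} = - \frac{148035850744}{97155}$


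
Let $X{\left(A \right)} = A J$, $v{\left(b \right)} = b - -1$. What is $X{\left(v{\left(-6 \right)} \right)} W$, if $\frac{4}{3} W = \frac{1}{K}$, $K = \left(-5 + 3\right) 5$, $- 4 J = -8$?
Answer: $\frac{3}{4} \approx 0.75$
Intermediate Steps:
$v{\left(b \right)} = 1 + b$ ($v{\left(b \right)} = b + 1 = 1 + b$)
$J = 2$ ($J = \left(- \frac{1}{4}\right) \left(-8\right) = 2$)
$K = -10$ ($K = \left(-2\right) 5 = -10$)
$X{\left(A \right)} = 2 A$ ($X{\left(A \right)} = A 2 = 2 A$)
$W = - \frac{3}{40}$ ($W = \frac{3}{4 \left(-10\right)} = \frac{3}{4} \left(- \frac{1}{10}\right) = - \frac{3}{40} \approx -0.075$)
$X{\left(v{\left(-6 \right)} \right)} W = 2 \left(1 - 6\right) \left(- \frac{3}{40}\right) = 2 \left(-5\right) \left(- \frac{3}{40}\right) = \left(-10\right) \left(- \frac{3}{40}\right) = \frac{3}{4}$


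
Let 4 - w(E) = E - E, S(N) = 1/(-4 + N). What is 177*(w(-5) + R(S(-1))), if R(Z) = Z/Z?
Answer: 885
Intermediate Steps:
R(Z) = 1
w(E) = 4 (w(E) = 4 - (E - E) = 4 - 1*0 = 4 + 0 = 4)
177*(w(-5) + R(S(-1))) = 177*(4 + 1) = 177*5 = 885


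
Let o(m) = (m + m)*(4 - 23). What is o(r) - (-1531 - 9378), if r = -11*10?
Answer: 15089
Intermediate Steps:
r = -110
o(m) = -38*m (o(m) = (2*m)*(-19) = -38*m)
o(r) - (-1531 - 9378) = -38*(-110) - (-1531 - 9378) = 4180 - 1*(-10909) = 4180 + 10909 = 15089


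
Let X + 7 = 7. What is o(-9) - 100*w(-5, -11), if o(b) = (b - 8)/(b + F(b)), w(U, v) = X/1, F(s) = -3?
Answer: 17/12 ≈ 1.4167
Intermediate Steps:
X = 0 (X = -7 + 7 = 0)
w(U, v) = 0 (w(U, v) = 0/1 = 0*1 = 0)
o(b) = (-8 + b)/(-3 + b) (o(b) = (b - 8)/(b - 3) = (-8 + b)/(-3 + b))
o(-9) - 100*w(-5, -11) = (-8 - 9)/(-3 - 9) - 100*0 = -17/(-12) + 0 = -1/12*(-17) + 0 = 17/12 + 0 = 17/12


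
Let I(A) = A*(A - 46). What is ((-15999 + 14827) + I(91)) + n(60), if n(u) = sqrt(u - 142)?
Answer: 2923 + I*sqrt(82) ≈ 2923.0 + 9.0554*I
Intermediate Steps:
I(A) = A*(-46 + A)
n(u) = sqrt(-142 + u)
((-15999 + 14827) + I(91)) + n(60) = ((-15999 + 14827) + 91*(-46 + 91)) + sqrt(-142 + 60) = (-1172 + 91*45) + sqrt(-82) = (-1172 + 4095) + I*sqrt(82) = 2923 + I*sqrt(82)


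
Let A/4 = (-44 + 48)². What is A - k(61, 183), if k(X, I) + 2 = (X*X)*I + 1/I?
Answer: -124600492/183 ≈ -6.8088e+5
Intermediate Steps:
k(X, I) = -2 + 1/I + I*X² (k(X, I) = -2 + ((X*X)*I + 1/I) = -2 + (X²*I + 1/I) = -2 + (I*X² + 1/I) = -2 + (1/I + I*X²) = -2 + 1/I + I*X²)
A = 64 (A = 4*(-44 + 48)² = 4*4² = 4*16 = 64)
A - k(61, 183) = 64 - (-2 + 1/183 + 183*61²) = 64 - (-2 + 1/183 + 183*3721) = 64 - (-2 + 1/183 + 680943) = 64 - 1*124612204/183 = 64 - 124612204/183 = -124600492/183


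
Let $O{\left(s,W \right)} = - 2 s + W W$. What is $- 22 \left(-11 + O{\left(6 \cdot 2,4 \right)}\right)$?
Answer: $418$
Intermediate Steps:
$O{\left(s,W \right)} = W^{2} - 2 s$ ($O{\left(s,W \right)} = - 2 s + W^{2} = W^{2} - 2 s$)
$- 22 \left(-11 + O{\left(6 \cdot 2,4 \right)}\right) = - 22 \left(-11 + \left(4^{2} - 2 \cdot 6 \cdot 2\right)\right) = - 22 \left(-11 + \left(16 - 24\right)\right) = - 22 \left(-11 - 8\right) = \left(-22\right) \left(-19\right) = 418$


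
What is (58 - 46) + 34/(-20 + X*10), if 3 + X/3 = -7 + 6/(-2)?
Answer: 2443/205 ≈ 11.917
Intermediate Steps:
X = -39 (X = -9 + 3*(-7 + 6/(-2)) = -9 + 3*(-7 + 6*(-1/2)) = -9 + 3*(-7 - 3) = -9 + 3*(-10) = -9 - 30 = -39)
(58 - 46) + 34/(-20 + X*10) = (58 - 46) + 34/(-20 - 39*10) = 12 + 34/(-20 - 390) = 12 + 34/(-410) = 12 + 34*(-1/410) = 12 - 17/205 = 2443/205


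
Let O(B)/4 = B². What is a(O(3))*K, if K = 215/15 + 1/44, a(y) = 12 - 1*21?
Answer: -5685/44 ≈ -129.20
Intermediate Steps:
O(B) = 4*B²
a(y) = -9 (a(y) = 12 - 21 = -9)
K = 1895/132 (K = 215*(1/15) + 1*(1/44) = 43/3 + 1/44 = 1895/132 ≈ 14.356)
a(O(3))*K = -9*1895/132 = -5685/44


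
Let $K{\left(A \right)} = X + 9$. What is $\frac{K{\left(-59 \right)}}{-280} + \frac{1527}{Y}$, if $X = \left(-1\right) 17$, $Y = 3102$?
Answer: $\frac{18849}{36190} \approx 0.52083$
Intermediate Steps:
$X = -17$
$K{\left(A \right)} = -8$ ($K{\left(A \right)} = -17 + 9 = -8$)
$\frac{K{\left(-59 \right)}}{-280} + \frac{1527}{Y} = - \frac{8}{-280} + \frac{1527}{3102} = \left(-8\right) \left(- \frac{1}{280}\right) + 1527 \cdot \frac{1}{3102} = \frac{1}{35} + \frac{509}{1034} = \frac{18849}{36190}$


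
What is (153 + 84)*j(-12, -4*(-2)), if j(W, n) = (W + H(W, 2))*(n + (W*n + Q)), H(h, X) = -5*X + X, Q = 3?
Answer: 402900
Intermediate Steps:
H(h, X) = -4*X
j(W, n) = (-8 + W)*(3 + n + W*n) (j(W, n) = (W - 4*2)*(n + (W*n + 3)) = (W - 8)*(n + (3 + W*n)) = (-8 + W)*(3 + n + W*n))
(153 + 84)*j(-12, -4*(-2)) = (153 + 84)*(-24 - (-32)*(-2) + 3*(-12) - 4*(-2)*(-12)**2 - 7*(-12)*(-4*(-2))) = 237*(-24 - 8*8 - 36 + 8*144 - 7*(-12)*8) = 237*(-24 - 64 - 36 + 1152 + 672) = 237*1700 = 402900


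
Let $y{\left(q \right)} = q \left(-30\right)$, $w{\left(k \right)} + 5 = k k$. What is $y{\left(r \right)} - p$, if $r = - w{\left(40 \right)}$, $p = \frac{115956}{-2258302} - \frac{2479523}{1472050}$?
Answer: $\frac{79537563111357373}{1662166729550} \approx 47852.0$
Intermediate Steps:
$w{\left(k \right)} = -5 + k^{2}$ ($w{\left(k \right)} = -5 + k k = -5 + k^{2}$)
$p = - \frac{2885102389873}{1662166729550}$ ($p = 115956 \left(- \frac{1}{2258302}\right) - \frac{2479523}{1472050} = - \frac{57978}{1129151} - \frac{2479523}{1472050} = - \frac{2885102389873}{1662166729550} \approx -1.7357$)
$r = -1595$ ($r = - (-5 + 40^{2}) = - (-5 + 1600) = \left(-1\right) 1595 = -1595$)
$y{\left(q \right)} = - 30 q$
$y{\left(r \right)} - p = \left(-30\right) \left(-1595\right) - - \frac{2885102389873}{1662166729550} = 47850 + \frac{2885102389873}{1662166729550} = \frac{79537563111357373}{1662166729550}$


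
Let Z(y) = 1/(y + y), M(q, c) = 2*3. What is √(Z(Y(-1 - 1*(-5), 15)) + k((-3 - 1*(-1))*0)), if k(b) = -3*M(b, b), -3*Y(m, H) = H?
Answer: I*√1810/10 ≈ 4.2544*I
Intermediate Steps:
M(q, c) = 6
Y(m, H) = -H/3
Z(y) = 1/(2*y)
k(b) = -18 (k(b) = -3*6 = -18)
√(Z(Y(-1 - 1*(-5), 15)) + k((-3 - 1*(-1))*0)) = √(1/(2*((-⅓*15))) - 18) = √((½)/(-5) - 18) = √((½)*(-⅕) - 18) = √(-⅒ - 18) = √(-181/10) = I*√1810/10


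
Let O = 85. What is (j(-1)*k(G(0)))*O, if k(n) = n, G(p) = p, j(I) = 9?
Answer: 0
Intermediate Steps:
(j(-1)*k(G(0)))*O = (9*0)*85 = 0*85 = 0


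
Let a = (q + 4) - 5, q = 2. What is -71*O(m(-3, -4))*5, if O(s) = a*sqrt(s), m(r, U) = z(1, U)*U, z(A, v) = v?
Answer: -1420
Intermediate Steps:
m(r, U) = U**2 (m(r, U) = U*U = U**2)
a = 1 (a = (2 + 4) - 5 = 6 - 5 = 1)
O(s) = sqrt(s) (O(s) = 1*sqrt(s) = sqrt(s))
-71*O(m(-3, -4))*5 = -71*sqrt((-4)**2)*5 = -71*sqrt(16)*5 = -284*5 = -71*20 = -1420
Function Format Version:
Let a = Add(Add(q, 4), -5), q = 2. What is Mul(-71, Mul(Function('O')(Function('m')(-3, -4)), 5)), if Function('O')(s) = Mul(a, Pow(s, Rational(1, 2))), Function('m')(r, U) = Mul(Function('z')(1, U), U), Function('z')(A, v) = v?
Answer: -1420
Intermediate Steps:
Function('m')(r, U) = Pow(U, 2) (Function('m')(r, U) = Mul(U, U) = Pow(U, 2))
a = 1 (a = Add(Add(2, 4), -5) = Add(6, -5) = 1)
Function('O')(s) = Pow(s, Rational(1, 2)) (Function('O')(s) = Mul(1, Pow(s, Rational(1, 2))) = Pow(s, Rational(1, 2)))
Mul(-71, Mul(Function('O')(Function('m')(-3, -4)), 5)) = Mul(-71, Mul(Pow(Pow(-4, 2), Rational(1, 2)), 5)) = Mul(-71, Mul(Pow(16, Rational(1, 2)), 5)) = Mul(-71, Mul(4, 5)) = Mul(-71, 20) = -1420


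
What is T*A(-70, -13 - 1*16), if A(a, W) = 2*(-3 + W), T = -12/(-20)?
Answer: -192/5 ≈ -38.400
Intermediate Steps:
T = ⅗ (T = -12*(-1/20) = ⅗ ≈ 0.60000)
A(a, W) = -6 + 2*W
T*A(-70, -13 - 1*16) = 3*(-6 + 2*(-13 - 1*16))/5 = 3*(-6 + 2*(-13 - 16))/5 = 3*(-6 + 2*(-29))/5 = 3*(-6 - 58)/5 = (⅗)*(-64) = -192/5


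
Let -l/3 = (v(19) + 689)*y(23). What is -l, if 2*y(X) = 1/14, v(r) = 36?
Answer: 2175/28 ≈ 77.679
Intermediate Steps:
y(X) = 1/28 (y(X) = (½)/14 = (½)*(1/14) = 1/28)
l = -2175/28 (l = -3*(36 + 689)/28 = -2175/28 ≈ -77.679)
-l = -1*(-2175/28) = 2175/28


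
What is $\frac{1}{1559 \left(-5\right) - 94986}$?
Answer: $- \frac{1}{102781} \approx -9.7294 \cdot 10^{-6}$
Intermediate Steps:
$\frac{1}{1559 \left(-5\right) - 94986} = \frac{1}{-7795 - 94986} = \frac{1}{-102781} = - \frac{1}{102781}$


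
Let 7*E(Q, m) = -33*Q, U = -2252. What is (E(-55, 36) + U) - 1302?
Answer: -23063/7 ≈ -3294.7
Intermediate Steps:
E(Q, m) = -33*Q/7 (E(Q, m) = (-33*Q)/7 = -33*Q/7)
(E(-55, 36) + U) - 1302 = (-33/7*(-55) - 2252) - 1302 = (1815/7 - 2252) - 1302 = -13949/7 - 1302 = -23063/7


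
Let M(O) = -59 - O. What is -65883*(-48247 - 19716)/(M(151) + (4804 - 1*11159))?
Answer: -4477606329/6565 ≈ -6.8204e+5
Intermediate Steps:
-65883*(-48247 - 19716)/(M(151) + (4804 - 1*11159)) = -65883*(-48247 - 19716)/((-59 - 1*151) + (4804 - 1*11159)) = -65883*(-67963/((-59 - 151) + (4804 - 11159))) = -65883*(-67963/(-210 - 6355)) = -65883/((-6565*(-1/67963))) = -65883/6565/67963 = -65883*67963/6565 = -4477606329/6565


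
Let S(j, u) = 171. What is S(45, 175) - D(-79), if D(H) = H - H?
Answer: 171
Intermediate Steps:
D(H) = 0
S(45, 175) - D(-79) = 171 - 1*0 = 171 + 0 = 171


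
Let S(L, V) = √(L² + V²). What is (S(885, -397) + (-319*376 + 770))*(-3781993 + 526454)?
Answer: 387975604786 - 3255539*√940834 ≈ 3.8482e+11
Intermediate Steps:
(S(885, -397) + (-319*376 + 770))*(-3781993 + 526454) = (√(885² + (-397)²) + (-319*376 + 770))*(-3781993 + 526454) = (√(783225 + 157609) + (-119944 + 770))*(-3255539) = (√940834 - 119174)*(-3255539) = (-119174 + √940834)*(-3255539) = 387975604786 - 3255539*√940834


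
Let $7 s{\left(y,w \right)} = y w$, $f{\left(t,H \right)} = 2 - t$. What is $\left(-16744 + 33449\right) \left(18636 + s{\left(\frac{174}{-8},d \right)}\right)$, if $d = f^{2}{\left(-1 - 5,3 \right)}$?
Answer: $\frac{2155947300}{7} \approx 3.0799 \cdot 10^{8}$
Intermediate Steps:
$d = 64$ ($d = \left(2 - \left(-1 - 5\right)\right)^{2} = \left(2 - -6\right)^{2} = \left(2 + 6\right)^{2} = 8^{2} = 64$)
$s{\left(y,w \right)} = \frac{w y}{7}$ ($s{\left(y,w \right)} = \frac{y w}{7} = \frac{w y}{7}$)
$\left(-16744 + 33449\right) \left(18636 + s{\left(\frac{174}{-8},d \right)}\right) = \left(-16744 + 33449\right) \left(18636 + \frac{1}{7} \cdot 64 \frac{174}{-8}\right) = 16705 \left(18636 + \frac{1}{7} \cdot 64 \cdot 174 \left(- \frac{1}{8}\right)\right) = 16705 \left(18636 + \frac{1}{7} \cdot 64 \left(- \frac{87}{4}\right)\right) = 16705 \left(18636 - \frac{1392}{7}\right) = 16705 \cdot \frac{129060}{7} = \frac{2155947300}{7}$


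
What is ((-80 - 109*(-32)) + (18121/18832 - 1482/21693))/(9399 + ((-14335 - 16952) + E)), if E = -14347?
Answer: -464203376279/4934271847120 ≈ -0.094077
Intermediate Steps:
((-80 - 109*(-32)) + (18121/18832 - 1482/21693))/(9399 + ((-14335 - 16952) + E)) = ((-80 - 109*(-32)) + (18121/18832 - 1482/21693))/(9399 + ((-14335 - 16952) - 14347)) = ((-80 + 3488) + (18121*(1/18832) - 1482*1/21693))/(9399 + (-31287 - 14347)) = (3408 + (18121/18832 - 494/7231))/(9399 - 45634) = (3408 + 121729943/136174192)/(-36235) = (464203376279/136174192)*(-1/36235) = -464203376279/4934271847120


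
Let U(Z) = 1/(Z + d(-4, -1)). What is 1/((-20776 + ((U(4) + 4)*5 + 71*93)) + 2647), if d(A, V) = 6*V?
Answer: -2/23017 ≈ -8.6892e-5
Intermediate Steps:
U(Z) = 1/(-6 + Z) (U(Z) = 1/(Z + 6*(-1)) = 1/(Z - 6) = 1/(-6 + Z))
1/((-20776 + ((U(4) + 4)*5 + 71*93)) + 2647) = 1/((-20776 + ((1/(-6 + 4) + 4)*5 + 71*93)) + 2647) = 1/((-20776 + ((1/(-2) + 4)*5 + 6603)) + 2647) = 1/((-20776 + ((-1/2 + 4)*5 + 6603)) + 2647) = 1/((-20776 + ((7/2)*5 + 6603)) + 2647) = 1/((-20776 + (35/2 + 6603)) + 2647) = 1/((-20776 + 13241/2) + 2647) = 1/(-28311/2 + 2647) = 1/(-23017/2) = -2/23017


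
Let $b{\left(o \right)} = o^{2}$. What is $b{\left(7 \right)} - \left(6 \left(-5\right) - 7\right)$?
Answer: $86$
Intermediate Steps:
$b{\left(7 \right)} - \left(6 \left(-5\right) - 7\right) = 7^{2} - \left(6 \left(-5\right) - 7\right) = 49 - \left(-30 - 7\right) = 49 - -37 = 49 + 37 = 86$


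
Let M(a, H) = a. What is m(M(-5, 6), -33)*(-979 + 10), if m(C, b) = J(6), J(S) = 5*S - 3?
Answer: -26163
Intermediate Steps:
J(S) = -3 + 5*S
m(C, b) = 27 (m(C, b) = -3 + 5*6 = -3 + 30 = 27)
m(M(-5, 6), -33)*(-979 + 10) = 27*(-979 + 10) = 27*(-969) = -26163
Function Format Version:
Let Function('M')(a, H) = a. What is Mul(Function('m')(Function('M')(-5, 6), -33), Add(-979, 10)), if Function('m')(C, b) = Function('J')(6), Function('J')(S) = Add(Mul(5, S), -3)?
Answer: -26163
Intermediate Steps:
Function('J')(S) = Add(-3, Mul(5, S))
Function('m')(C, b) = 27 (Function('m')(C, b) = Add(-3, Mul(5, 6)) = Add(-3, 30) = 27)
Mul(Function('m')(Function('M')(-5, 6), -33), Add(-979, 10)) = Mul(27, Add(-979, 10)) = Mul(27, -969) = -26163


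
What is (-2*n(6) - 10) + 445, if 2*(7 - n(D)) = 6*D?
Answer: 457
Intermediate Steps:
n(D) = 7 - 3*D
(-2*n(6) - 10) + 445 = (-2*(7 - 3*6) - 10) + 445 = (-2*(7 - 18) - 10) + 445 = (-2*(-11) - 10) + 445 = (22 - 10) + 445 = 12 + 445 = 457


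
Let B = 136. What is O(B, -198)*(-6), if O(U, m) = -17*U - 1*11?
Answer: 13938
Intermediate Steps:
O(U, m) = -11 - 17*U (O(U, m) = -17*U - 11 = -11 - 17*U)
O(B, -198)*(-6) = (-11 - 17*136)*(-6) = (-11 - 2312)*(-6) = -2323*(-6) = 13938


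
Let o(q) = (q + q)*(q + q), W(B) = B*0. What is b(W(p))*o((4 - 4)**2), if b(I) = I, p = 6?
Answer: 0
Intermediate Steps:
W(B) = 0
o(q) = 4*q**2 (o(q) = (2*q)*(2*q) = 4*q**2)
b(W(p))*o((4 - 4)**2) = 0*(4*((4 - 4)**2)**2) = 0*(4*(0**2)**2) = 0*(4*0**2) = 0*(4*0) = 0*0 = 0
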